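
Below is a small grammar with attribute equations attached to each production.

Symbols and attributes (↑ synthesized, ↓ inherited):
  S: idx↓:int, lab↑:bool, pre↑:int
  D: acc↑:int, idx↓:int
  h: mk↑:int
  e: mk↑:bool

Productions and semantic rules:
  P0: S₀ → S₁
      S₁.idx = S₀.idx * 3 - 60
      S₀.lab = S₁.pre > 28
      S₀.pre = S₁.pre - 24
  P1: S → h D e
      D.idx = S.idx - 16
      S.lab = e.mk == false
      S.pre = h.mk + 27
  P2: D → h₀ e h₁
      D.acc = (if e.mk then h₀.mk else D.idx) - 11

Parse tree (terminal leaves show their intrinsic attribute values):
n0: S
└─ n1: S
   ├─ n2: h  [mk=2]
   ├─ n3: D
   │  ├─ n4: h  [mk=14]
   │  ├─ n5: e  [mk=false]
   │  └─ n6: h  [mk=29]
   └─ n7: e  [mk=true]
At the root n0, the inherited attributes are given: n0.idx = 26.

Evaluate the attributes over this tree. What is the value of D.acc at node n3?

1. n0.idx = 26  [given at root]
2. n1.idx = 18  [S₀.idx * 3 - 60]
3. n2.mk = 2  [terminal]
4. n3.idx = 2  [S.idx - 16]
5. n4.mk = 14  [terminal]
6. n5.mk = false  [terminal]
7. n6.mk = 29  [terminal]
8. n3.acc = -9  [(if e.mk then h₀.mk else D.idx) - 11]
9. n7.mk = true  [terminal]
10. n1.lab = false  [e.mk == false]
11. n1.pre = 29  [h.mk + 27]
12. n0.lab = true  [S₁.pre > 28]
13. n0.pre = 5  [S₁.pre - 24]

-9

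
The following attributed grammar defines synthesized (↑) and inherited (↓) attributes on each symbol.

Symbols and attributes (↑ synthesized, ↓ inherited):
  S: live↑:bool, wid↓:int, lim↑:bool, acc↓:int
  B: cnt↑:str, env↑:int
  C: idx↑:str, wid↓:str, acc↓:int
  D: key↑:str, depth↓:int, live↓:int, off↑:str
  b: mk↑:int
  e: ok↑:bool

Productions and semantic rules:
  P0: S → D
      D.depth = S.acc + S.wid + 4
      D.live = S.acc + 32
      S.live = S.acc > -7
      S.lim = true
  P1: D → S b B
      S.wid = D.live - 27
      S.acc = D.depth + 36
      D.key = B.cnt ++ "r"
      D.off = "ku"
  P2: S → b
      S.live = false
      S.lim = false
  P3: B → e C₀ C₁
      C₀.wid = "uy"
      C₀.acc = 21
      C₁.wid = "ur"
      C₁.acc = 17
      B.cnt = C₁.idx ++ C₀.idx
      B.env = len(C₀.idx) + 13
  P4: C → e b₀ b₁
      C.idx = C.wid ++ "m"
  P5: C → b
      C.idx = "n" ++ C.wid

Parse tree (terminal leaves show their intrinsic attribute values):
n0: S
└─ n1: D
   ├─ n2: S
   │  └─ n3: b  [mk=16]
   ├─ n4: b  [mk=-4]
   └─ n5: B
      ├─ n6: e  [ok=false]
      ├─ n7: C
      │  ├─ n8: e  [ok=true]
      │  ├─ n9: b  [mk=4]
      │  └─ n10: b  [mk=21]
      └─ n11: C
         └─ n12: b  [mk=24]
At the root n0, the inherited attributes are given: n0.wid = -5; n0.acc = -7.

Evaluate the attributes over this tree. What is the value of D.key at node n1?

1. n0.wid = -5  [given at root]
2. n0.acc = -7  [given at root]
3. n1.depth = -8  [S.acc + S.wid + 4]
4. n1.live = 25  [S.acc + 32]
5. n2.wid = -2  [D.live - 27]
6. n2.acc = 28  [D.depth + 36]
7. n3.mk = 16  [terminal]
8. n2.live = false  [false]
9. n2.lim = false  [false]
10. n4.mk = -4  [terminal]
11. n6.ok = false  [terminal]
12. n7.wid = "uy"  ["uy"]
13. n7.acc = 21  [21]
14. n8.ok = true  [terminal]
15. n9.mk = 4  [terminal]
16. n10.mk = 21  [terminal]
17. n7.idx = "uym"  [C.wid ++ "m"]
18. n11.wid = "ur"  ["ur"]
19. n11.acc = 17  [17]
20. n12.mk = 24  [terminal]
21. n11.idx = "nur"  ["n" ++ C.wid]
22. n5.cnt = "nuruym"  [C₁.idx ++ C₀.idx]
23. n5.env = 16  [len(C₀.idx) + 13]
24. n1.key = "nuruymr"  [B.cnt ++ "r"]
25. n1.off = "ku"  ["ku"]
26. n0.live = false  [S.acc > -7]
27. n0.lim = true  [true]

"nuruymr"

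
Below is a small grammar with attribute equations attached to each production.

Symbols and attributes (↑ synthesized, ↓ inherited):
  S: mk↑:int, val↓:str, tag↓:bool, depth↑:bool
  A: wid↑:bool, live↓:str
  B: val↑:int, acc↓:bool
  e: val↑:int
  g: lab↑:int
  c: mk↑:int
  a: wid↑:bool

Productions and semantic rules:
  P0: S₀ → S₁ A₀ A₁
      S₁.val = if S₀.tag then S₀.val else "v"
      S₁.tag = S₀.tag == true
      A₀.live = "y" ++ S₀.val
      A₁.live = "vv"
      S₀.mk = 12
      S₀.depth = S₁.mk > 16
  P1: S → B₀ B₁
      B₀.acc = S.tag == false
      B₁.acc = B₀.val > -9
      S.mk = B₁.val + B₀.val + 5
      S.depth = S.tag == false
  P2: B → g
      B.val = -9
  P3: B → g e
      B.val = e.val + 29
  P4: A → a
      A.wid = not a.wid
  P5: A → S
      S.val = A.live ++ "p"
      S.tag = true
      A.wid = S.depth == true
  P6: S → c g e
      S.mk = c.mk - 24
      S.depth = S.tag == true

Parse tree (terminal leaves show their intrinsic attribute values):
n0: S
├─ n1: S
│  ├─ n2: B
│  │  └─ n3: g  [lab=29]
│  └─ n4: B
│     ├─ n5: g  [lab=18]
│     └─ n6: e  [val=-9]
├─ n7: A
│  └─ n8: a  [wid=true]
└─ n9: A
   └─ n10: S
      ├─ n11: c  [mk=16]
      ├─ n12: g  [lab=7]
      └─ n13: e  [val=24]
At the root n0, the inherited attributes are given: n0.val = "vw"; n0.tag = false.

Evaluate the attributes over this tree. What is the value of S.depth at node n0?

false

1. n0.val = "vw"  [given at root]
2. n0.tag = false  [given at root]
3. n1.val = "v"  [if S₀.tag then S₀.val else "v"]
4. n1.tag = false  [S₀.tag == true]
5. n2.acc = true  [S.tag == false]
6. n3.lab = 29  [terminal]
7. n2.val = -9  [-9]
8. n4.acc = false  [B₀.val > -9]
9. n5.lab = 18  [terminal]
10. n6.val = -9  [terminal]
11. n4.val = 20  [e.val + 29]
12. n1.mk = 16  [B₁.val + B₀.val + 5]
13. n1.depth = true  [S.tag == false]
14. n7.live = "yvw"  ["y" ++ S₀.val]
15. n8.wid = true  [terminal]
16. n7.wid = false  [not a.wid]
17. n9.live = "vv"  ["vv"]
18. n10.val = "vvp"  [A.live ++ "p"]
19. n10.tag = true  [true]
20. n11.mk = 16  [terminal]
21. n12.lab = 7  [terminal]
22. n13.val = 24  [terminal]
23. n10.mk = -8  [c.mk - 24]
24. n10.depth = true  [S.tag == true]
25. n9.wid = true  [S.depth == true]
26. n0.mk = 12  [12]
27. n0.depth = false  [S₁.mk > 16]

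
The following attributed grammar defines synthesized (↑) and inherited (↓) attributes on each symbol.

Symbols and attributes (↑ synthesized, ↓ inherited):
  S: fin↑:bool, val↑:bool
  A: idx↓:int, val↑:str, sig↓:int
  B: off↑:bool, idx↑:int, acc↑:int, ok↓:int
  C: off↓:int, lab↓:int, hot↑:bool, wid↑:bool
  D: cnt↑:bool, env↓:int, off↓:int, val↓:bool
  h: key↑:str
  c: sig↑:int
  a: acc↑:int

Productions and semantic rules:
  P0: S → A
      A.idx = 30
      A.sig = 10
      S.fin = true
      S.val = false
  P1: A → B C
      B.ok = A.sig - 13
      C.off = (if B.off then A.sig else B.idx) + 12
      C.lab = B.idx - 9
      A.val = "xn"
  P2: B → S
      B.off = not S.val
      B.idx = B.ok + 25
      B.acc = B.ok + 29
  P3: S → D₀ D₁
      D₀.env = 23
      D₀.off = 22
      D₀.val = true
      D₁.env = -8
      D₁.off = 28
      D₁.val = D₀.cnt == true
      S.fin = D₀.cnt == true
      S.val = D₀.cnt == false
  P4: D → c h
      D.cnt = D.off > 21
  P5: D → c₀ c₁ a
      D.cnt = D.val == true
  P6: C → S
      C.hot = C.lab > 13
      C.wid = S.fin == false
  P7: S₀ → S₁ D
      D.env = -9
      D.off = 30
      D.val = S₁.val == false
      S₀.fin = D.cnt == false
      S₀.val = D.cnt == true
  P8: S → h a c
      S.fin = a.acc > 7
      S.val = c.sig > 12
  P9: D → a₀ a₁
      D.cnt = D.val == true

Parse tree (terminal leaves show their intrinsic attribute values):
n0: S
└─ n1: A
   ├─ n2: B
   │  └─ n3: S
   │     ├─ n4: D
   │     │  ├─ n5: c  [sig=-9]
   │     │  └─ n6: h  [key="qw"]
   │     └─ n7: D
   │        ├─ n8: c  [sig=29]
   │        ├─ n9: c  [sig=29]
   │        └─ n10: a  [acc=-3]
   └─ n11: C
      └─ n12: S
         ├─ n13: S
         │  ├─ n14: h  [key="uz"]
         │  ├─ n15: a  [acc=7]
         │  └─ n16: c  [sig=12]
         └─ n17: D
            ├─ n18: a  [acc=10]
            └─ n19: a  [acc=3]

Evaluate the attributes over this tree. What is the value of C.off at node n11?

22

1. n1.idx = 30  [30]
2. n1.sig = 10  [10]
3. n2.ok = -3  [A.sig - 13]
4. n4.env = 23  [23]
5. n4.off = 22  [22]
6. n4.val = true  [true]
7. n5.sig = -9  [terminal]
8. n6.key = "qw"  [terminal]
9. n4.cnt = true  [D.off > 21]
10. n7.env = -8  [-8]
11. n7.off = 28  [28]
12. n7.val = true  [D₀.cnt == true]
13. n8.sig = 29  [terminal]
14. n9.sig = 29  [terminal]
15. n10.acc = -3  [terminal]
16. n7.cnt = true  [D.val == true]
17. n3.fin = true  [D₀.cnt == true]
18. n3.val = false  [D₀.cnt == false]
19. n2.off = true  [not S.val]
20. n2.idx = 22  [B.ok + 25]
21. n2.acc = 26  [B.ok + 29]
22. n11.off = 22  [(if B.off then A.sig else B.idx) + 12]
23. n11.lab = 13  [B.idx - 9]
24. n14.key = "uz"  [terminal]
25. n15.acc = 7  [terminal]
26. n16.sig = 12  [terminal]
27. n13.fin = false  [a.acc > 7]
28. n13.val = false  [c.sig > 12]
29. n17.env = -9  [-9]
30. n17.off = 30  [30]
31. n17.val = true  [S₁.val == false]
32. n18.acc = 10  [terminal]
33. n19.acc = 3  [terminal]
34. n17.cnt = true  [D.val == true]
35. n12.fin = false  [D.cnt == false]
36. n12.val = true  [D.cnt == true]
37. n11.hot = false  [C.lab > 13]
38. n11.wid = true  [S.fin == false]
39. n1.val = "xn"  ["xn"]
40. n0.fin = true  [true]
41. n0.val = false  [false]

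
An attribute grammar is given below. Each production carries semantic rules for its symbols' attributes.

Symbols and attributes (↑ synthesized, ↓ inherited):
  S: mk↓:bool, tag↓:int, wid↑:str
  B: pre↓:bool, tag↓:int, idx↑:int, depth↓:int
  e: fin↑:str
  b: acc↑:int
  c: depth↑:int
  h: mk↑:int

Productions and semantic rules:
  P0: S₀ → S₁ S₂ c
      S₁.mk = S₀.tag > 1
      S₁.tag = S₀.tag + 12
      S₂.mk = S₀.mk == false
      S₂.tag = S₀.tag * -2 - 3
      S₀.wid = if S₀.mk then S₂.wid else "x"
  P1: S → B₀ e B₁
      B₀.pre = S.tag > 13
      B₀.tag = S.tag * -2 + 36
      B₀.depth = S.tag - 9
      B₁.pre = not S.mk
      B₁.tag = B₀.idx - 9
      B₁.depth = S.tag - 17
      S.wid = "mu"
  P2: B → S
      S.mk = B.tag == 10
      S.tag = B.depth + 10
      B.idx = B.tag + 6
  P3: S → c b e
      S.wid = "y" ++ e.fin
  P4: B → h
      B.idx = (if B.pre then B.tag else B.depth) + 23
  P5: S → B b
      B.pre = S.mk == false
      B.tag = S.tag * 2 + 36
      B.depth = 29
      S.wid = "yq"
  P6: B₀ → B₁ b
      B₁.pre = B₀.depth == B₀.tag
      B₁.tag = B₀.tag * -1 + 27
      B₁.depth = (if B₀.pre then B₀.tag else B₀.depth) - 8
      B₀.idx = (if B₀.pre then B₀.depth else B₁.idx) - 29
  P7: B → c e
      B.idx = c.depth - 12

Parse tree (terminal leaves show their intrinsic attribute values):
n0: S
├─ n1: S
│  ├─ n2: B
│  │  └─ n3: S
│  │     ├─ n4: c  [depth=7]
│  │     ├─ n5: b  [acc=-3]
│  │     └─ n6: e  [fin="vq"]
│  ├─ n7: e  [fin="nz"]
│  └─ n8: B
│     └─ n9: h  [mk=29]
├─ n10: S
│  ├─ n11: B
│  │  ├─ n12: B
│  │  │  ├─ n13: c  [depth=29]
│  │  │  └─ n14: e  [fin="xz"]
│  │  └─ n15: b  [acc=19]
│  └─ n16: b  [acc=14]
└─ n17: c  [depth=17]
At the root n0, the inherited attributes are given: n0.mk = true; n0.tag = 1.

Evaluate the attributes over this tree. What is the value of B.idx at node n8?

1. n0.mk = true  [given at root]
2. n0.tag = 1  [given at root]
3. n1.mk = false  [S₀.tag > 1]
4. n1.tag = 13  [S₀.tag + 12]
5. n2.pre = false  [S.tag > 13]
6. n2.tag = 10  [S.tag * -2 + 36]
7. n2.depth = 4  [S.tag - 9]
8. n3.mk = true  [B.tag == 10]
9. n3.tag = 14  [B.depth + 10]
10. n4.depth = 7  [terminal]
11. n5.acc = -3  [terminal]
12. n6.fin = "vq"  [terminal]
13. n3.wid = "yvq"  ["y" ++ e.fin]
14. n2.idx = 16  [B.tag + 6]
15. n7.fin = "nz"  [terminal]
16. n8.pre = true  [not S.mk]
17. n8.tag = 7  [B₀.idx - 9]
18. n8.depth = -4  [S.tag - 17]
19. n9.mk = 29  [terminal]
20. n8.idx = 30  [(if B.pre then B.tag else B.depth) + 23]
21. n1.wid = "mu"  ["mu"]
22. n10.mk = false  [S₀.mk == false]
23. n10.tag = -5  [S₀.tag * -2 - 3]
24. n11.pre = true  [S.mk == false]
25. n11.tag = 26  [S.tag * 2 + 36]
26. n11.depth = 29  [29]
27. n12.pre = false  [B₀.depth == B₀.tag]
28. n12.tag = 1  [B₀.tag * -1 + 27]
29. n12.depth = 18  [(if B₀.pre then B₀.tag else B₀.depth) - 8]
30. n13.depth = 29  [terminal]
31. n14.fin = "xz"  [terminal]
32. n12.idx = 17  [c.depth - 12]
33. n15.acc = 19  [terminal]
34. n11.idx = 0  [(if B₀.pre then B₀.depth else B₁.idx) - 29]
35. n16.acc = 14  [terminal]
36. n10.wid = "yq"  ["yq"]
37. n17.depth = 17  [terminal]
38. n0.wid = "yq"  [if S₀.mk then S₂.wid else "x"]

30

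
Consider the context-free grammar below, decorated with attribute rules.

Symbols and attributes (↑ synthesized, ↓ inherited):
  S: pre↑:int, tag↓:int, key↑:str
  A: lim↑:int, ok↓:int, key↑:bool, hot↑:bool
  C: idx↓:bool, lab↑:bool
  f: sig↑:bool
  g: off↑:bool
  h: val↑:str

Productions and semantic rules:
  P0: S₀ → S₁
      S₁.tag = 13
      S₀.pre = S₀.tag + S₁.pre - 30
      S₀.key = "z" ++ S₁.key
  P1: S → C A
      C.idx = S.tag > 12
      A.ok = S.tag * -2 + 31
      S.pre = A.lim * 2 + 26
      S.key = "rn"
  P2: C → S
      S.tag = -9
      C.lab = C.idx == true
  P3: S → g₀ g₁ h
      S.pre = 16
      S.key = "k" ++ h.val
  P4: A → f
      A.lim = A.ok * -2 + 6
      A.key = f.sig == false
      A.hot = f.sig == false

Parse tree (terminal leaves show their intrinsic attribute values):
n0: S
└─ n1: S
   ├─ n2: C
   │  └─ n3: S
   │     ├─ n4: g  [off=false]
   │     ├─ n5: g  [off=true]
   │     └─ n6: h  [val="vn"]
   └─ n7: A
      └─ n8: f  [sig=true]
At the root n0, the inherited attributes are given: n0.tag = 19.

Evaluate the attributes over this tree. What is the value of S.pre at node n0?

7

1. n0.tag = 19  [given at root]
2. n1.tag = 13  [13]
3. n2.idx = true  [S.tag > 12]
4. n3.tag = -9  [-9]
5. n4.off = false  [terminal]
6. n5.off = true  [terminal]
7. n6.val = "vn"  [terminal]
8. n3.pre = 16  [16]
9. n3.key = "kvn"  ["k" ++ h.val]
10. n2.lab = true  [C.idx == true]
11. n7.ok = 5  [S.tag * -2 + 31]
12. n8.sig = true  [terminal]
13. n7.lim = -4  [A.ok * -2 + 6]
14. n7.key = false  [f.sig == false]
15. n7.hot = false  [f.sig == false]
16. n1.pre = 18  [A.lim * 2 + 26]
17. n1.key = "rn"  ["rn"]
18. n0.pre = 7  [S₀.tag + S₁.pre - 30]
19. n0.key = "zrn"  ["z" ++ S₁.key]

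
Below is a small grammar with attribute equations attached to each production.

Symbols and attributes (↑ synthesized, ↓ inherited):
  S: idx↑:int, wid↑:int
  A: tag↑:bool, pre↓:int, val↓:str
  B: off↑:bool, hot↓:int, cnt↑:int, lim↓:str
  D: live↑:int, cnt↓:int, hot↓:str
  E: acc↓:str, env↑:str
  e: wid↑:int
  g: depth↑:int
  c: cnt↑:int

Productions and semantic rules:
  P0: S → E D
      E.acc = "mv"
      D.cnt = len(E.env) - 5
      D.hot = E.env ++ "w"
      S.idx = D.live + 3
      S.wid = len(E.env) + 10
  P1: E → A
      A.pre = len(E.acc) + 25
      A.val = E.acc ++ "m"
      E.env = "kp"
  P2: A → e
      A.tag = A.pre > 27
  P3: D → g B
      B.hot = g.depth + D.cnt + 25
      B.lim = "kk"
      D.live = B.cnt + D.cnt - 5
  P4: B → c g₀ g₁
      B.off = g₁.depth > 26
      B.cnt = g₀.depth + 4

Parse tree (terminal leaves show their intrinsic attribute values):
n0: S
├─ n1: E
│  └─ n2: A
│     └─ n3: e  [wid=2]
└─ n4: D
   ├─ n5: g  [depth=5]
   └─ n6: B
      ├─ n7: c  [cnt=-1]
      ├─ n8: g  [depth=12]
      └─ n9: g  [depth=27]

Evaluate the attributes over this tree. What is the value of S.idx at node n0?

11

1. n1.acc = "mv"  ["mv"]
2. n2.pre = 27  [len(E.acc) + 25]
3. n2.val = "mvm"  [E.acc ++ "m"]
4. n3.wid = 2  [terminal]
5. n2.tag = false  [A.pre > 27]
6. n1.env = "kp"  ["kp"]
7. n4.cnt = -3  [len(E.env) - 5]
8. n4.hot = "kpw"  [E.env ++ "w"]
9. n5.depth = 5  [terminal]
10. n6.hot = 27  [g.depth + D.cnt + 25]
11. n6.lim = "kk"  ["kk"]
12. n7.cnt = -1  [terminal]
13. n8.depth = 12  [terminal]
14. n9.depth = 27  [terminal]
15. n6.off = true  [g₁.depth > 26]
16. n6.cnt = 16  [g₀.depth + 4]
17. n4.live = 8  [B.cnt + D.cnt - 5]
18. n0.idx = 11  [D.live + 3]
19. n0.wid = 12  [len(E.env) + 10]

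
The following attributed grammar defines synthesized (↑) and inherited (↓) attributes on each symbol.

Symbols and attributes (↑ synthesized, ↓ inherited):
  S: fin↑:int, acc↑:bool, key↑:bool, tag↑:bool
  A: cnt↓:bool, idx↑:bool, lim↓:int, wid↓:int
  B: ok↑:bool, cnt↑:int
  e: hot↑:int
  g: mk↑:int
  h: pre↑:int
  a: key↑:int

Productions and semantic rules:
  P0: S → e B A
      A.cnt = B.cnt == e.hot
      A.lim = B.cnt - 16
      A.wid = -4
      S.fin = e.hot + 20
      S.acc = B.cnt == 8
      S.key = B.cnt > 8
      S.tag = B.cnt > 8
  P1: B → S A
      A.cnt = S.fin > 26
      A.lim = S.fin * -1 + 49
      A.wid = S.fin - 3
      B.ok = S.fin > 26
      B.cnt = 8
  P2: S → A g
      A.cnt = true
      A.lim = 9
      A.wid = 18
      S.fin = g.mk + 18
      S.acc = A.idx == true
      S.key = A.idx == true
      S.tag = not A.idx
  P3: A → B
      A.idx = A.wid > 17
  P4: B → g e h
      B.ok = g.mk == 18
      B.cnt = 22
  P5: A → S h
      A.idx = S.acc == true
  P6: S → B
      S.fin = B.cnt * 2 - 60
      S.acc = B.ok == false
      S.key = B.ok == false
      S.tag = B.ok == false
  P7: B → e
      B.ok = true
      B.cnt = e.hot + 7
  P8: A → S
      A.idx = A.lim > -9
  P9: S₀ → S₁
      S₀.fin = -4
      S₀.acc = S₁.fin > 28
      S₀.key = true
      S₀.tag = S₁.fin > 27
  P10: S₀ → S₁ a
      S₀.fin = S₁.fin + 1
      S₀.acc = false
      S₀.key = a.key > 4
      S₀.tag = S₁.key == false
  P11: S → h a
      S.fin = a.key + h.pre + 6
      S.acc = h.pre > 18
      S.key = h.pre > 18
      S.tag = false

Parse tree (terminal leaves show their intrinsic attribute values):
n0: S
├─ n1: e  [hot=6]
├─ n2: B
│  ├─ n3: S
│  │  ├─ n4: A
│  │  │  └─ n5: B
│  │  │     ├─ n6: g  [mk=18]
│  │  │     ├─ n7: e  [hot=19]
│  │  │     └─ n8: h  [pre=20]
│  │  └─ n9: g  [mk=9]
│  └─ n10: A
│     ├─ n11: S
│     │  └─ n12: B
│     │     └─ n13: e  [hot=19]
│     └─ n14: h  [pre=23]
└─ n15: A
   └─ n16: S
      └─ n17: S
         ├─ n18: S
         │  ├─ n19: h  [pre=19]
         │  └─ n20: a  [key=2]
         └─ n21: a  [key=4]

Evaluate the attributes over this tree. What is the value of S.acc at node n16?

false

1. n1.hot = 6  [terminal]
2. n4.cnt = true  [true]
3. n4.lim = 9  [9]
4. n4.wid = 18  [18]
5. n6.mk = 18  [terminal]
6. n7.hot = 19  [terminal]
7. n8.pre = 20  [terminal]
8. n5.ok = true  [g.mk == 18]
9. n5.cnt = 22  [22]
10. n4.idx = true  [A.wid > 17]
11. n9.mk = 9  [terminal]
12. n3.fin = 27  [g.mk + 18]
13. n3.acc = true  [A.idx == true]
14. n3.key = true  [A.idx == true]
15. n3.tag = false  [not A.idx]
16. n10.cnt = true  [S.fin > 26]
17. n10.lim = 22  [S.fin * -1 + 49]
18. n10.wid = 24  [S.fin - 3]
19. n13.hot = 19  [terminal]
20. n12.ok = true  [true]
21. n12.cnt = 26  [e.hot + 7]
22. n11.fin = -8  [B.cnt * 2 - 60]
23. n11.acc = false  [B.ok == false]
24. n11.key = false  [B.ok == false]
25. n11.tag = false  [B.ok == false]
26. n14.pre = 23  [terminal]
27. n10.idx = false  [S.acc == true]
28. n2.ok = true  [S.fin > 26]
29. n2.cnt = 8  [8]
30. n15.cnt = false  [B.cnt == e.hot]
31. n15.lim = -8  [B.cnt - 16]
32. n15.wid = -4  [-4]
33. n19.pre = 19  [terminal]
34. n20.key = 2  [terminal]
35. n18.fin = 27  [a.key + h.pre + 6]
36. n18.acc = true  [h.pre > 18]
37. n18.key = true  [h.pre > 18]
38. n18.tag = false  [false]
39. n21.key = 4  [terminal]
40. n17.fin = 28  [S₁.fin + 1]
41. n17.acc = false  [false]
42. n17.key = false  [a.key > 4]
43. n17.tag = false  [S₁.key == false]
44. n16.fin = -4  [-4]
45. n16.acc = false  [S₁.fin > 28]
46. n16.key = true  [true]
47. n16.tag = true  [S₁.fin > 27]
48. n15.idx = true  [A.lim > -9]
49. n0.fin = 26  [e.hot + 20]
50. n0.acc = true  [B.cnt == 8]
51. n0.key = false  [B.cnt > 8]
52. n0.tag = false  [B.cnt > 8]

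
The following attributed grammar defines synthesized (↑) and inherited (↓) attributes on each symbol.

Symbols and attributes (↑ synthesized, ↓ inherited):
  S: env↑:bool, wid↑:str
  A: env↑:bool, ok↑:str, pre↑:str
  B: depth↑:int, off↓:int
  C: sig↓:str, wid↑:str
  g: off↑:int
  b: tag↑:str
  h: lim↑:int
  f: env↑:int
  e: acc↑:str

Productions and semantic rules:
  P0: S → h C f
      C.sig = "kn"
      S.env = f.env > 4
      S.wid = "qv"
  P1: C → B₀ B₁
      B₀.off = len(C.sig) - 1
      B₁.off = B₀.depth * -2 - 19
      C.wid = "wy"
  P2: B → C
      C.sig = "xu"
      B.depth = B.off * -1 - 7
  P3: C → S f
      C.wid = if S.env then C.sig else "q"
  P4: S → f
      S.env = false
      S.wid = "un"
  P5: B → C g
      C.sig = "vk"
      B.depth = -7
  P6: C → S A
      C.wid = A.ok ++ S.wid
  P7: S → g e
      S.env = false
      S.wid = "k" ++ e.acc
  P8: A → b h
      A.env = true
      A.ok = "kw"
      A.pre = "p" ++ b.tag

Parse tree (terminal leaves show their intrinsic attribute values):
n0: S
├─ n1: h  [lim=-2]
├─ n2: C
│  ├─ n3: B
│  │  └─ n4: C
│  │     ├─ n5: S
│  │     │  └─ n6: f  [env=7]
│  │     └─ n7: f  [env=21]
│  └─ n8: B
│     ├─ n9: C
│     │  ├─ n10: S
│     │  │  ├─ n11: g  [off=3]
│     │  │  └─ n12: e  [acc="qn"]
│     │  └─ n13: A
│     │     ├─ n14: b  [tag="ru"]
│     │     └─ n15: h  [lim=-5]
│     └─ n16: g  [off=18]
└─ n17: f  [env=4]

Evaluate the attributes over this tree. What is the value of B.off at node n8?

1. n1.lim = -2  [terminal]
2. n2.sig = "kn"  ["kn"]
3. n3.off = 1  [len(C.sig) - 1]
4. n4.sig = "xu"  ["xu"]
5. n6.env = 7  [terminal]
6. n5.env = false  [false]
7. n5.wid = "un"  ["un"]
8. n7.env = 21  [terminal]
9. n4.wid = "q"  [if S.env then C.sig else "q"]
10. n3.depth = -8  [B.off * -1 - 7]
11. n8.off = -3  [B₀.depth * -2 - 19]
12. n9.sig = "vk"  ["vk"]
13. n11.off = 3  [terminal]
14. n12.acc = "qn"  [terminal]
15. n10.env = false  [false]
16. n10.wid = "kqn"  ["k" ++ e.acc]
17. n14.tag = "ru"  [terminal]
18. n15.lim = -5  [terminal]
19. n13.env = true  [true]
20. n13.ok = "kw"  ["kw"]
21. n13.pre = "pru"  ["p" ++ b.tag]
22. n9.wid = "kwkqn"  [A.ok ++ S.wid]
23. n16.off = 18  [terminal]
24. n8.depth = -7  [-7]
25. n2.wid = "wy"  ["wy"]
26. n17.env = 4  [terminal]
27. n0.env = false  [f.env > 4]
28. n0.wid = "qv"  ["qv"]

-3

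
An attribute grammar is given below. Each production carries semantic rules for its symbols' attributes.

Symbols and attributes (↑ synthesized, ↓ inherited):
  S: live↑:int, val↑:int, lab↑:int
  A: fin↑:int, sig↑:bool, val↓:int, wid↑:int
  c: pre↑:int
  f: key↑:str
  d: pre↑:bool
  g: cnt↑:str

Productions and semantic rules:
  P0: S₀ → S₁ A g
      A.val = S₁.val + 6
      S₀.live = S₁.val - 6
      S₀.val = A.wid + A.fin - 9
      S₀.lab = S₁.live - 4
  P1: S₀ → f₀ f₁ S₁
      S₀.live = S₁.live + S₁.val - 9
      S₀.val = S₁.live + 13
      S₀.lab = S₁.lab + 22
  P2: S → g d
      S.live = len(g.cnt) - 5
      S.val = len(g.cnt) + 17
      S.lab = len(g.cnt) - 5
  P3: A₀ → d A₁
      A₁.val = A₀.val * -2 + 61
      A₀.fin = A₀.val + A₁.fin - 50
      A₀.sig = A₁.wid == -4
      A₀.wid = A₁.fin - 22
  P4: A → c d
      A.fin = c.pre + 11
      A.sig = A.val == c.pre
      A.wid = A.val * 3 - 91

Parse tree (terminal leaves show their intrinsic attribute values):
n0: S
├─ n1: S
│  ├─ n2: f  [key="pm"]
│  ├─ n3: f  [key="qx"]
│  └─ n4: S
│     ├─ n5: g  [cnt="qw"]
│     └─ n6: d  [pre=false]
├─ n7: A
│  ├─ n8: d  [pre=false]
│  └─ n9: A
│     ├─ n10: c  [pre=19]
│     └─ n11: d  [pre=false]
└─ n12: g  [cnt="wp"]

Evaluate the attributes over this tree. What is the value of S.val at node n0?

-5

1. n2.key = "pm"  [terminal]
2. n3.key = "qx"  [terminal]
3. n5.cnt = "qw"  [terminal]
4. n6.pre = false  [terminal]
5. n4.live = -3  [len(g.cnt) - 5]
6. n4.val = 19  [len(g.cnt) + 17]
7. n4.lab = -3  [len(g.cnt) - 5]
8. n1.live = 7  [S₁.live + S₁.val - 9]
9. n1.val = 10  [S₁.live + 13]
10. n1.lab = 19  [S₁.lab + 22]
11. n7.val = 16  [S₁.val + 6]
12. n8.pre = false  [terminal]
13. n9.val = 29  [A₀.val * -2 + 61]
14. n10.pre = 19  [terminal]
15. n11.pre = false  [terminal]
16. n9.fin = 30  [c.pre + 11]
17. n9.sig = false  [A.val == c.pre]
18. n9.wid = -4  [A.val * 3 - 91]
19. n7.fin = -4  [A₀.val + A₁.fin - 50]
20. n7.sig = true  [A₁.wid == -4]
21. n7.wid = 8  [A₁.fin - 22]
22. n12.cnt = "wp"  [terminal]
23. n0.live = 4  [S₁.val - 6]
24. n0.val = -5  [A.wid + A.fin - 9]
25. n0.lab = 3  [S₁.live - 4]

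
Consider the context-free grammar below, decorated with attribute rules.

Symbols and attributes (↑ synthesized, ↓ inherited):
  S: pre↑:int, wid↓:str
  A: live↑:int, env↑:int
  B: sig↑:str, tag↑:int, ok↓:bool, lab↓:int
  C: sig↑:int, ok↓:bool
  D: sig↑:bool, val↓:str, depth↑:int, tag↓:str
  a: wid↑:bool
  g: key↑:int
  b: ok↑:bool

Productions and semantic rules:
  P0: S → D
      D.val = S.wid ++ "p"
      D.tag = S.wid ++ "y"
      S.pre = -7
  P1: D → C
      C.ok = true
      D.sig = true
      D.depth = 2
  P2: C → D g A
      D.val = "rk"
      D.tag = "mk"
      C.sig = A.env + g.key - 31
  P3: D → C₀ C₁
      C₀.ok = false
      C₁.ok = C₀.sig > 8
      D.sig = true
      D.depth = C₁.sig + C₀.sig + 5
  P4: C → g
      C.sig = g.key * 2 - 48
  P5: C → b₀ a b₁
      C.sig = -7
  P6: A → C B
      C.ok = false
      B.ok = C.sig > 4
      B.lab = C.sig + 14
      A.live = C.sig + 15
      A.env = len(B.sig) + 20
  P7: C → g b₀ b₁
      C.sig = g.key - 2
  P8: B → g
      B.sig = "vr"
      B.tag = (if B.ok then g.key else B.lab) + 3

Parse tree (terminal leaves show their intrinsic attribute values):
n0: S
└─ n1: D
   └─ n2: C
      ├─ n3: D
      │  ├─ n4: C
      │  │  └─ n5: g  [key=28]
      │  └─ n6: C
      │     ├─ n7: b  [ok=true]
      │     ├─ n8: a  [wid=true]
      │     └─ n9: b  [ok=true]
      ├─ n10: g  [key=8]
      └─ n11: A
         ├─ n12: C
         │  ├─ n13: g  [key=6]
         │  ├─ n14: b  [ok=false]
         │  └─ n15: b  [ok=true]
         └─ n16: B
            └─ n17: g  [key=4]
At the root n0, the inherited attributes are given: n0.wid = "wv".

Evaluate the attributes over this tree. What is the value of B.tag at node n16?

21

1. n0.wid = "wv"  [given at root]
2. n1.val = "wvp"  [S.wid ++ "p"]
3. n1.tag = "wvy"  [S.wid ++ "y"]
4. n2.ok = true  [true]
5. n3.val = "rk"  ["rk"]
6. n3.tag = "mk"  ["mk"]
7. n4.ok = false  [false]
8. n5.key = 28  [terminal]
9. n4.sig = 8  [g.key * 2 - 48]
10. n6.ok = false  [C₀.sig > 8]
11. n7.ok = true  [terminal]
12. n8.wid = true  [terminal]
13. n9.ok = true  [terminal]
14. n6.sig = -7  [-7]
15. n3.sig = true  [true]
16. n3.depth = 6  [C₁.sig + C₀.sig + 5]
17. n10.key = 8  [terminal]
18. n12.ok = false  [false]
19. n13.key = 6  [terminal]
20. n14.ok = false  [terminal]
21. n15.ok = true  [terminal]
22. n12.sig = 4  [g.key - 2]
23. n16.ok = false  [C.sig > 4]
24. n16.lab = 18  [C.sig + 14]
25. n17.key = 4  [terminal]
26. n16.sig = "vr"  ["vr"]
27. n16.tag = 21  [(if B.ok then g.key else B.lab) + 3]
28. n11.live = 19  [C.sig + 15]
29. n11.env = 22  [len(B.sig) + 20]
30. n2.sig = -1  [A.env + g.key - 31]
31. n1.sig = true  [true]
32. n1.depth = 2  [2]
33. n0.pre = -7  [-7]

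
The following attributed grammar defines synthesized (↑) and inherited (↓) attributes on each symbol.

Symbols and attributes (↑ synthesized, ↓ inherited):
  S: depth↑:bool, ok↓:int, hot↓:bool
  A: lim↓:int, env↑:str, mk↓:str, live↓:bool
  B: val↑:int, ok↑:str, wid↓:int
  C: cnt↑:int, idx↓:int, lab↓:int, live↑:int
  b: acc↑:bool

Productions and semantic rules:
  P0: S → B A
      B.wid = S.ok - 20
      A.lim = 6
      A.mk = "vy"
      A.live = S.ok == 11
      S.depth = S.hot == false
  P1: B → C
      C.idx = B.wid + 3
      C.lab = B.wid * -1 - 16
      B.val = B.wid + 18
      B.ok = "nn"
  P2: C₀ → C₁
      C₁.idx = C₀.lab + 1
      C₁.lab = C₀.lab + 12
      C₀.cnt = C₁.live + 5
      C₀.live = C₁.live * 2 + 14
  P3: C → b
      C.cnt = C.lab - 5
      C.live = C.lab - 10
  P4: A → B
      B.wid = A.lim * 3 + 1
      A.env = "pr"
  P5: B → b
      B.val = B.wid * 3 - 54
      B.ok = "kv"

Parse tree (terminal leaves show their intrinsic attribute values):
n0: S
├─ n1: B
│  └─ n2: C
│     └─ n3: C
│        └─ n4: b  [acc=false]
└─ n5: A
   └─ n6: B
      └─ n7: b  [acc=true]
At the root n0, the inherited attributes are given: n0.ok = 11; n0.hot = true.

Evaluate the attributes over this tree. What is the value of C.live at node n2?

1. n0.ok = 11  [given at root]
2. n0.hot = true  [given at root]
3. n1.wid = -9  [S.ok - 20]
4. n2.idx = -6  [B.wid + 3]
5. n2.lab = -7  [B.wid * -1 - 16]
6. n3.idx = -6  [C₀.lab + 1]
7. n3.lab = 5  [C₀.lab + 12]
8. n4.acc = false  [terminal]
9. n3.cnt = 0  [C.lab - 5]
10. n3.live = -5  [C.lab - 10]
11. n2.cnt = 0  [C₁.live + 5]
12. n2.live = 4  [C₁.live * 2 + 14]
13. n1.val = 9  [B.wid + 18]
14. n1.ok = "nn"  ["nn"]
15. n5.lim = 6  [6]
16. n5.mk = "vy"  ["vy"]
17. n5.live = true  [S.ok == 11]
18. n6.wid = 19  [A.lim * 3 + 1]
19. n7.acc = true  [terminal]
20. n6.val = 3  [B.wid * 3 - 54]
21. n6.ok = "kv"  ["kv"]
22. n5.env = "pr"  ["pr"]
23. n0.depth = false  [S.hot == false]

4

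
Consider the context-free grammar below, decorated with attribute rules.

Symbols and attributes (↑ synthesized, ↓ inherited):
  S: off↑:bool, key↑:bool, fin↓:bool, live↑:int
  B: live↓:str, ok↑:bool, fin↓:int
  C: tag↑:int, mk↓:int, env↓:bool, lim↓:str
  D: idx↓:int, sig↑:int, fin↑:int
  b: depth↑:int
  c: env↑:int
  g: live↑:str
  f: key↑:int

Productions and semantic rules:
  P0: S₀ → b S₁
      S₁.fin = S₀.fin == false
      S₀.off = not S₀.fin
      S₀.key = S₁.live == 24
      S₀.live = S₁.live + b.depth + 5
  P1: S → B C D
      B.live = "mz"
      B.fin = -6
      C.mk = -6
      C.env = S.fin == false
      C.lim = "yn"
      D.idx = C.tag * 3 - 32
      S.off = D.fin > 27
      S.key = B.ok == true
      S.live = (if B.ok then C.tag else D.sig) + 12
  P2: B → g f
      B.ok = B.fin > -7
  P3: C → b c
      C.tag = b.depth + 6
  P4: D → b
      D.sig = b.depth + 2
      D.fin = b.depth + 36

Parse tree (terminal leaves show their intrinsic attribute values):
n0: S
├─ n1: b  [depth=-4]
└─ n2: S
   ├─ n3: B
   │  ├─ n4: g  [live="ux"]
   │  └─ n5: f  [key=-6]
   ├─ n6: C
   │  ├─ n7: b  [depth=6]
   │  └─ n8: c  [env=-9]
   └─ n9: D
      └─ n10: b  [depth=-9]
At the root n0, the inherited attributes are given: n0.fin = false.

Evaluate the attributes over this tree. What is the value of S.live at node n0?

1. n0.fin = false  [given at root]
2. n1.depth = -4  [terminal]
3. n2.fin = true  [S₀.fin == false]
4. n3.live = "mz"  ["mz"]
5. n3.fin = -6  [-6]
6. n4.live = "ux"  [terminal]
7. n5.key = -6  [terminal]
8. n3.ok = true  [B.fin > -7]
9. n6.mk = -6  [-6]
10. n6.env = false  [S.fin == false]
11. n6.lim = "yn"  ["yn"]
12. n7.depth = 6  [terminal]
13. n8.env = -9  [terminal]
14. n6.tag = 12  [b.depth + 6]
15. n9.idx = 4  [C.tag * 3 - 32]
16. n10.depth = -9  [terminal]
17. n9.sig = -7  [b.depth + 2]
18. n9.fin = 27  [b.depth + 36]
19. n2.off = false  [D.fin > 27]
20. n2.key = true  [B.ok == true]
21. n2.live = 24  [(if B.ok then C.tag else D.sig) + 12]
22. n0.off = true  [not S₀.fin]
23. n0.key = true  [S₁.live == 24]
24. n0.live = 25  [S₁.live + b.depth + 5]

25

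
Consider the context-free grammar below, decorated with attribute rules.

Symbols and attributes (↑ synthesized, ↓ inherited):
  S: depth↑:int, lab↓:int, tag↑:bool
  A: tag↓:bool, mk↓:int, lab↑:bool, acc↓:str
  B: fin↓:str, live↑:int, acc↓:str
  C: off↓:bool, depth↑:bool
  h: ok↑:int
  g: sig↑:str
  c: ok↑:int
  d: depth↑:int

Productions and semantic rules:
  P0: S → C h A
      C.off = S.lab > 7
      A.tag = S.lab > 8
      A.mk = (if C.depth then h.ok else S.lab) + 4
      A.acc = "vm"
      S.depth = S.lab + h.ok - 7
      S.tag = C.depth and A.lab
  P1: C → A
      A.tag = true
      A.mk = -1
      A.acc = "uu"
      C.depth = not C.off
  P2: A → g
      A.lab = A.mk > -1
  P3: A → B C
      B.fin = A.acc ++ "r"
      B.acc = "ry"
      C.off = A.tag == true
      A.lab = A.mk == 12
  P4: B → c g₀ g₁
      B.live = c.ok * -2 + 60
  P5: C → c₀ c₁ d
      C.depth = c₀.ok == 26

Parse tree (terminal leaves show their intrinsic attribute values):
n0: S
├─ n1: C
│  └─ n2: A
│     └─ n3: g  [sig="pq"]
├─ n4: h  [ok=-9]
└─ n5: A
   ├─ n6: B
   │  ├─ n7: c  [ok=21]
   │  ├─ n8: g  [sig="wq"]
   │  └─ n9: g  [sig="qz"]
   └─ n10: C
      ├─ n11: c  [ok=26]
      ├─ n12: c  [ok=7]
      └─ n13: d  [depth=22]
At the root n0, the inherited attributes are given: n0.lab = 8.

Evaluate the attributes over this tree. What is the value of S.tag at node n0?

false

1. n0.lab = 8  [given at root]
2. n1.off = true  [S.lab > 7]
3. n2.tag = true  [true]
4. n2.mk = -1  [-1]
5. n2.acc = "uu"  ["uu"]
6. n3.sig = "pq"  [terminal]
7. n2.lab = false  [A.mk > -1]
8. n1.depth = false  [not C.off]
9. n4.ok = -9  [terminal]
10. n5.tag = false  [S.lab > 8]
11. n5.mk = 12  [(if C.depth then h.ok else S.lab) + 4]
12. n5.acc = "vm"  ["vm"]
13. n6.fin = "vmr"  [A.acc ++ "r"]
14. n6.acc = "ry"  ["ry"]
15. n7.ok = 21  [terminal]
16. n8.sig = "wq"  [terminal]
17. n9.sig = "qz"  [terminal]
18. n6.live = 18  [c.ok * -2 + 60]
19. n10.off = false  [A.tag == true]
20. n11.ok = 26  [terminal]
21. n12.ok = 7  [terminal]
22. n13.depth = 22  [terminal]
23. n10.depth = true  [c₀.ok == 26]
24. n5.lab = true  [A.mk == 12]
25. n0.depth = -8  [S.lab + h.ok - 7]
26. n0.tag = false  [C.depth and A.lab]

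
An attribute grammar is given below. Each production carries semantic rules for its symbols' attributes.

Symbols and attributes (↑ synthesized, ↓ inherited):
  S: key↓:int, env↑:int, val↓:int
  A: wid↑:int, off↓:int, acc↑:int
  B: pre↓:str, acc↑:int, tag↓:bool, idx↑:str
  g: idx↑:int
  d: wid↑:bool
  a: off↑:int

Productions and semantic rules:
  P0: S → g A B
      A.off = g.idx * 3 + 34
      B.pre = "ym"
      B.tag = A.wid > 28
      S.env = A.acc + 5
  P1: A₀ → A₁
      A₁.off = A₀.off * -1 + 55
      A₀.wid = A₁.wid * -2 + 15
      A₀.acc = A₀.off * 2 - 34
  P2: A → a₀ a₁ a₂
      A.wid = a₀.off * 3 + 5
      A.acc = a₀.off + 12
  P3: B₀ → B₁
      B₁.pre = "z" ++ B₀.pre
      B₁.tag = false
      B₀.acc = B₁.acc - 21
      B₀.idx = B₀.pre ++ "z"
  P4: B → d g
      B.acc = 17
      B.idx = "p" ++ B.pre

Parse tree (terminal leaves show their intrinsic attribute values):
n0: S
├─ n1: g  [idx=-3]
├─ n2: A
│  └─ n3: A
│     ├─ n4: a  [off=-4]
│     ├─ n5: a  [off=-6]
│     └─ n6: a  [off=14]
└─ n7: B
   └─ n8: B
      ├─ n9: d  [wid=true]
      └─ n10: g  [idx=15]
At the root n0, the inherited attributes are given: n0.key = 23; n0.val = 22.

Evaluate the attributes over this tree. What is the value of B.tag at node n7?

true

1. n0.key = 23  [given at root]
2. n0.val = 22  [given at root]
3. n1.idx = -3  [terminal]
4. n2.off = 25  [g.idx * 3 + 34]
5. n3.off = 30  [A₀.off * -1 + 55]
6. n4.off = -4  [terminal]
7. n5.off = -6  [terminal]
8. n6.off = 14  [terminal]
9. n3.wid = -7  [a₀.off * 3 + 5]
10. n3.acc = 8  [a₀.off + 12]
11. n2.wid = 29  [A₁.wid * -2 + 15]
12. n2.acc = 16  [A₀.off * 2 - 34]
13. n7.pre = "ym"  ["ym"]
14. n7.tag = true  [A.wid > 28]
15. n8.pre = "zym"  ["z" ++ B₀.pre]
16. n8.tag = false  [false]
17. n9.wid = true  [terminal]
18. n10.idx = 15  [terminal]
19. n8.acc = 17  [17]
20. n8.idx = "pzym"  ["p" ++ B.pre]
21. n7.acc = -4  [B₁.acc - 21]
22. n7.idx = "ymz"  [B₀.pre ++ "z"]
23. n0.env = 21  [A.acc + 5]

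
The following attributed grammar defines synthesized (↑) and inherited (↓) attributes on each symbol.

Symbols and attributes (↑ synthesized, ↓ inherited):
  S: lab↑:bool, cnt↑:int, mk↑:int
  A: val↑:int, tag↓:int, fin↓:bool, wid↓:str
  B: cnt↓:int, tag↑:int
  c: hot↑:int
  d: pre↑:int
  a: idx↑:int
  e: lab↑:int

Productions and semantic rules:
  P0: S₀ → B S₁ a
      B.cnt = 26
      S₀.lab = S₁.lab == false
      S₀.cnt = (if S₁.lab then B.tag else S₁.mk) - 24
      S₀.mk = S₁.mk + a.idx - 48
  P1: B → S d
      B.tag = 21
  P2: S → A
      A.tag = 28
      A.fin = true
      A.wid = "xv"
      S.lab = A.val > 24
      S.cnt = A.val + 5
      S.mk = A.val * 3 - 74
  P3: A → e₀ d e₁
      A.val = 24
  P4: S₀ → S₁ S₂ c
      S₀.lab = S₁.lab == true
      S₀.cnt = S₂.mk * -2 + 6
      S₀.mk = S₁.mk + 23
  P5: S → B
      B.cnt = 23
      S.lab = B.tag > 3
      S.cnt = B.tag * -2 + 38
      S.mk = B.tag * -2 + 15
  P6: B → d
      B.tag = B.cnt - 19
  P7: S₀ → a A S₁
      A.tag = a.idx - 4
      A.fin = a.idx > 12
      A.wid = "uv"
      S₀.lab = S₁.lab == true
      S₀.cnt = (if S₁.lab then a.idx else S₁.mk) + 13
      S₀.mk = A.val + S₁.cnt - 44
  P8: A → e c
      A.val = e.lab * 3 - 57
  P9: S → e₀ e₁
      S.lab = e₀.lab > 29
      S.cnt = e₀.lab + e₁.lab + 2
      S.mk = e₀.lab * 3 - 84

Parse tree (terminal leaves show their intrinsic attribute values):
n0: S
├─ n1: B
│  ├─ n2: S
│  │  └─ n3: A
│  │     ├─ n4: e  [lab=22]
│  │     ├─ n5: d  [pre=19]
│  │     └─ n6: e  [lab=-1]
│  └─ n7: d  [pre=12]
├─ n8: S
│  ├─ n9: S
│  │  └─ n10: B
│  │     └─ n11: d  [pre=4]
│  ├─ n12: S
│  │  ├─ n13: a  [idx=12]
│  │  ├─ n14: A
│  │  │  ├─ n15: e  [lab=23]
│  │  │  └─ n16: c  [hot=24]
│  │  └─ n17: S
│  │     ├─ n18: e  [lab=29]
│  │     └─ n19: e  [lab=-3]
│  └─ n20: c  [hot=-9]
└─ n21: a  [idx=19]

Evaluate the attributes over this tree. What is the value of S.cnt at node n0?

1. n1.cnt = 26  [26]
2. n3.tag = 28  [28]
3. n3.fin = true  [true]
4. n3.wid = "xv"  ["xv"]
5. n4.lab = 22  [terminal]
6. n5.pre = 19  [terminal]
7. n6.lab = -1  [terminal]
8. n3.val = 24  [24]
9. n2.lab = false  [A.val > 24]
10. n2.cnt = 29  [A.val + 5]
11. n2.mk = -2  [A.val * 3 - 74]
12. n7.pre = 12  [terminal]
13. n1.tag = 21  [21]
14. n10.cnt = 23  [23]
15. n11.pre = 4  [terminal]
16. n10.tag = 4  [B.cnt - 19]
17. n9.lab = true  [B.tag > 3]
18. n9.cnt = 30  [B.tag * -2 + 38]
19. n9.mk = 7  [B.tag * -2 + 15]
20. n13.idx = 12  [terminal]
21. n14.tag = 8  [a.idx - 4]
22. n14.fin = false  [a.idx > 12]
23. n14.wid = "uv"  ["uv"]
24. n15.lab = 23  [terminal]
25. n16.hot = 24  [terminal]
26. n14.val = 12  [e.lab * 3 - 57]
27. n18.lab = 29  [terminal]
28. n19.lab = -3  [terminal]
29. n17.lab = false  [e₀.lab > 29]
30. n17.cnt = 28  [e₀.lab + e₁.lab + 2]
31. n17.mk = 3  [e₀.lab * 3 - 84]
32. n12.lab = false  [S₁.lab == true]
33. n12.cnt = 16  [(if S₁.lab then a.idx else S₁.mk) + 13]
34. n12.mk = -4  [A.val + S₁.cnt - 44]
35. n20.hot = -9  [terminal]
36. n8.lab = true  [S₁.lab == true]
37. n8.cnt = 14  [S₂.mk * -2 + 6]
38. n8.mk = 30  [S₁.mk + 23]
39. n21.idx = 19  [terminal]
40. n0.lab = false  [S₁.lab == false]
41. n0.cnt = -3  [(if S₁.lab then B.tag else S₁.mk) - 24]
42. n0.mk = 1  [S₁.mk + a.idx - 48]

-3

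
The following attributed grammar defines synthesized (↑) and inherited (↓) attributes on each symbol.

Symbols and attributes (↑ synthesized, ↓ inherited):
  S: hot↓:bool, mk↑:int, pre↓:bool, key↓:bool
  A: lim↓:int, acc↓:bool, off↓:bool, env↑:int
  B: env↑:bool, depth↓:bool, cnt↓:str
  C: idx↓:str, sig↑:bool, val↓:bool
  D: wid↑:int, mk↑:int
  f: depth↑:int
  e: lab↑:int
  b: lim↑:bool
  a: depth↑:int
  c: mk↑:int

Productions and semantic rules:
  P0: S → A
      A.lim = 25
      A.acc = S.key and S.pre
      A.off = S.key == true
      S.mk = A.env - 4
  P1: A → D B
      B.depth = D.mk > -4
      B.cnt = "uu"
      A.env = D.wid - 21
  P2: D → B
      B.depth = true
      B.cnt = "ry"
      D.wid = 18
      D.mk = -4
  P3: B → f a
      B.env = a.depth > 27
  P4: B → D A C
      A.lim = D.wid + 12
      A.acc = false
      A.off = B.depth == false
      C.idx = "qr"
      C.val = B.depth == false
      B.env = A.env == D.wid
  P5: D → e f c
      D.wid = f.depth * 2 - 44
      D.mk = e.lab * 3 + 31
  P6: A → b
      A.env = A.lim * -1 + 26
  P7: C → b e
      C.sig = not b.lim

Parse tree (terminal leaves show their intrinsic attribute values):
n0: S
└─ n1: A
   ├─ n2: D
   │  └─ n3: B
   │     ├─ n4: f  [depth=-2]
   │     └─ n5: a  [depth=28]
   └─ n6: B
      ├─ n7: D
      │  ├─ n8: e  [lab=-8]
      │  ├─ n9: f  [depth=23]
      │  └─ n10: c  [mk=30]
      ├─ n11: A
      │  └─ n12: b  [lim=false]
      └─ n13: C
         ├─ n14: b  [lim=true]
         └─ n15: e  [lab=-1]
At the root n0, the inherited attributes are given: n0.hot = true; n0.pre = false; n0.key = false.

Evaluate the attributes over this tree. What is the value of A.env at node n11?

12

1. n0.hot = true  [given at root]
2. n0.pre = false  [given at root]
3. n0.key = false  [given at root]
4. n1.lim = 25  [25]
5. n1.acc = false  [S.key and S.pre]
6. n1.off = false  [S.key == true]
7. n3.depth = true  [true]
8. n3.cnt = "ry"  ["ry"]
9. n4.depth = -2  [terminal]
10. n5.depth = 28  [terminal]
11. n3.env = true  [a.depth > 27]
12. n2.wid = 18  [18]
13. n2.mk = -4  [-4]
14. n6.depth = false  [D.mk > -4]
15. n6.cnt = "uu"  ["uu"]
16. n8.lab = -8  [terminal]
17. n9.depth = 23  [terminal]
18. n10.mk = 30  [terminal]
19. n7.wid = 2  [f.depth * 2 - 44]
20. n7.mk = 7  [e.lab * 3 + 31]
21. n11.lim = 14  [D.wid + 12]
22. n11.acc = false  [false]
23. n11.off = true  [B.depth == false]
24. n12.lim = false  [terminal]
25. n11.env = 12  [A.lim * -1 + 26]
26. n13.idx = "qr"  ["qr"]
27. n13.val = true  [B.depth == false]
28. n14.lim = true  [terminal]
29. n15.lab = -1  [terminal]
30. n13.sig = false  [not b.lim]
31. n6.env = false  [A.env == D.wid]
32. n1.env = -3  [D.wid - 21]
33. n0.mk = -7  [A.env - 4]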